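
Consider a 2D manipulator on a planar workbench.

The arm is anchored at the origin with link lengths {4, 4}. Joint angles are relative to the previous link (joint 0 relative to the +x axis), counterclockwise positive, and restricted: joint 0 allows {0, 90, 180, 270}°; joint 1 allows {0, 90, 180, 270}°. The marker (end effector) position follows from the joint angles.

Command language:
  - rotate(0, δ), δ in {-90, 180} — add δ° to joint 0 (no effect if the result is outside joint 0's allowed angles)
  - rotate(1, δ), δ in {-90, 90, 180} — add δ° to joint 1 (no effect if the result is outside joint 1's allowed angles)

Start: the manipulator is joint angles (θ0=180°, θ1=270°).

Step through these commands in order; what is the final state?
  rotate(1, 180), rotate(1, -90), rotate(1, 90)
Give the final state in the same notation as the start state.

start: joint angles (θ0=180°, θ1=270°)
1. rotate(1, 180) → joint angles (θ0=180°, θ1=90°)
2. rotate(1, -90) → joint angles (θ0=180°, θ1=0°)
3. rotate(1, 90) → joint angles (θ0=180°, θ1=90°)

joint angles (θ0=180°, θ1=90°)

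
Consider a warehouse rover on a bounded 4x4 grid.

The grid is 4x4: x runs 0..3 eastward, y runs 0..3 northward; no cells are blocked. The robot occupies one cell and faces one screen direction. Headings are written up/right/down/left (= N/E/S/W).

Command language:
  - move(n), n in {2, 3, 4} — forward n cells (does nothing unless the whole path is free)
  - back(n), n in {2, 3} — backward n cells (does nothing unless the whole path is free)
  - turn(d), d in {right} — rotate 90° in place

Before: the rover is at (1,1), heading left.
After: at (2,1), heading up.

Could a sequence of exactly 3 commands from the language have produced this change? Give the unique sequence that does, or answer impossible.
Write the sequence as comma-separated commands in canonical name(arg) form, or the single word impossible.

all 216 sequences checked — none match.

impossible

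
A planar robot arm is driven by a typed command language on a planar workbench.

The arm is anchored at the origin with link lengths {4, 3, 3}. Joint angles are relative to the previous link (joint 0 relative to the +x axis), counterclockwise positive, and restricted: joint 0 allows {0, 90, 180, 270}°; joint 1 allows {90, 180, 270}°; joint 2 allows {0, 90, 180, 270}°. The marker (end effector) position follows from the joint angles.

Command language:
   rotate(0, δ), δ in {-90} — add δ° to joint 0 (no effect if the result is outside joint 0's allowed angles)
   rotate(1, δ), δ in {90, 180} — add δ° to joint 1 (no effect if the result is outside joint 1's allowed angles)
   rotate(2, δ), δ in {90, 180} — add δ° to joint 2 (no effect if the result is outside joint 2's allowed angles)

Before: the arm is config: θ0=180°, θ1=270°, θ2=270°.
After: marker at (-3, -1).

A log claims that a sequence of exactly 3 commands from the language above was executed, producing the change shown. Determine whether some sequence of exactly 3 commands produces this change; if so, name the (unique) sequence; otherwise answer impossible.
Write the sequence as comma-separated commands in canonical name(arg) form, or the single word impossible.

rotate(0, -90), rotate(0, -90), rotate(0, -90)

from: config: θ0=180°, θ1=270°, θ2=270°
1. rotate(0, -90) → config: θ0=90°, θ1=270°, θ2=270°
2. rotate(0, -90) → config: θ0=0°, θ1=270°, θ2=270°
3. rotate(0, -90) → config: θ0=270°, θ1=270°, θ2=270°
all 125 alternatives checked — unique.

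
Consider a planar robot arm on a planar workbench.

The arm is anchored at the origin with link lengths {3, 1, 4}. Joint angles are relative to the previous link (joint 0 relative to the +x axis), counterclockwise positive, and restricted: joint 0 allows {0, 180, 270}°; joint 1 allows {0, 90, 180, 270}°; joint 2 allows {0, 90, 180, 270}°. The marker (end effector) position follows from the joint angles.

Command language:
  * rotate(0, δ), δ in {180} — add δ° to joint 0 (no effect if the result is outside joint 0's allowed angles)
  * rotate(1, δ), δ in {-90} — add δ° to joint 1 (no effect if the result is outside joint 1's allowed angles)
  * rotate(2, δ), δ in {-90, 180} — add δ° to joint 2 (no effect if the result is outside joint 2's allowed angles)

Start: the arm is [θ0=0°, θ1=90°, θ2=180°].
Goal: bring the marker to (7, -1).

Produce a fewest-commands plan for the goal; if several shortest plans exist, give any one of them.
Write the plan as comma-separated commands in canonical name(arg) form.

t0: [θ0=0°, θ1=90°, θ2=180°]
1. rotate(2, -90) → [θ0=0°, θ1=90°, θ2=90°]
2. rotate(1, -90) → [θ0=0°, θ1=0°, θ2=90°]
3. rotate(1, -90) → [θ0=0°, θ1=270°, θ2=90°]
minimal: 3 command(s), checked below 3.

rotate(2, -90), rotate(1, -90), rotate(1, -90)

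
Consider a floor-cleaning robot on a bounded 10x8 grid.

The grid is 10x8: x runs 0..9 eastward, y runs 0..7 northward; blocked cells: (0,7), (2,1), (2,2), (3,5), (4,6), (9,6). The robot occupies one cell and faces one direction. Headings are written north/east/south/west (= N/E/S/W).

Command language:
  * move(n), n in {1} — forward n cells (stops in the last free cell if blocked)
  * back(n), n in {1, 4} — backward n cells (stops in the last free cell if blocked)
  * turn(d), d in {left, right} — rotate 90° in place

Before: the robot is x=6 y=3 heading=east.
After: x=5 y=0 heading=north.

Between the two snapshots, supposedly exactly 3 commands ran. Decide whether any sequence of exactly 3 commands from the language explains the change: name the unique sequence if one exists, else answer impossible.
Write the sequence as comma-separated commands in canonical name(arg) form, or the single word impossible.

key: back(4) runs into the grid edge before its full distance
from: x=6 y=3 heading=east
step 1 (back(1)): x=5 y=3 heading=east
step 2 (turn(left)): x=5 y=3 heading=north
step 3 (back(4)): x=5 y=0 heading=north
uniquely the one of 125 3-step routes that fits.

back(1), turn(left), back(4)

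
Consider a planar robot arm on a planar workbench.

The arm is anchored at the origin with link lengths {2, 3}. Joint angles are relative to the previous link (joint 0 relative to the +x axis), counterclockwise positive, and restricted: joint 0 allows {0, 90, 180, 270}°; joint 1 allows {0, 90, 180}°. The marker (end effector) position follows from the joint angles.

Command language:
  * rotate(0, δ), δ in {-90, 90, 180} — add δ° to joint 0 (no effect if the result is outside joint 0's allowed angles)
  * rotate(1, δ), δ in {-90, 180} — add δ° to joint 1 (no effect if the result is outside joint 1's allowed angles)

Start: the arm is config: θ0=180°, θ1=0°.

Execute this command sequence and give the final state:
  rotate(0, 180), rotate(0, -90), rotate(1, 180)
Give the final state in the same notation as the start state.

initial: config: θ0=180°, θ1=0°
step 1 (rotate(0, 180)): config: θ0=0°, θ1=0°
step 2 (rotate(0, -90)): config: θ0=270°, θ1=0°
step 3 (rotate(1, 180)): config: θ0=270°, θ1=180°

config: θ0=270°, θ1=180°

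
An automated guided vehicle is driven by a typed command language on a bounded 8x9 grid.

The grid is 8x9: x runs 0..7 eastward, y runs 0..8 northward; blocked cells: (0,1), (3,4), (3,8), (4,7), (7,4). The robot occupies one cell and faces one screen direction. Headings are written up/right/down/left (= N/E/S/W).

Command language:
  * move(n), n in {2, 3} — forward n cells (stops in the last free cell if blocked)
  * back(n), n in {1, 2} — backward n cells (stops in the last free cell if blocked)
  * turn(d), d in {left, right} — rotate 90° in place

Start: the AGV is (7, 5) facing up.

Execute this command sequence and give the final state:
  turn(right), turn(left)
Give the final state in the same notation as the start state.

begin: (7, 5) facing up
[1] after turn(right): (7, 5) facing right
[2] after turn(left): (7, 5) facing up

(7, 5) facing up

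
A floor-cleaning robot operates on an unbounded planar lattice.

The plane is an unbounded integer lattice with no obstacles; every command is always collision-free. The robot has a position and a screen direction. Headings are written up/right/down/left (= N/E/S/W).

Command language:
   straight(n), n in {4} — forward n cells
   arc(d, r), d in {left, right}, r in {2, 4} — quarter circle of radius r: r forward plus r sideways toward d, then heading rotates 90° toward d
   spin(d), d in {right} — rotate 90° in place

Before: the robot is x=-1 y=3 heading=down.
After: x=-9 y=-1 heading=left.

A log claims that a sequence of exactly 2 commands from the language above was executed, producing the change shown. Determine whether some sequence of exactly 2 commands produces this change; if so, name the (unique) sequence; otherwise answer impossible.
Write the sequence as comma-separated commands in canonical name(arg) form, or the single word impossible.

arc(right, 4), straight(4)

key: cell and facing (now W) both changed — the 2 commands mix motion and turning
from: x=-1 y=3 heading=down
t=1 arc(right, 4) ⇒ x=-5 y=-1 heading=left
t=2 straight(4) ⇒ x=-9 y=-1 heading=left
all 36 alternatives checked — unique.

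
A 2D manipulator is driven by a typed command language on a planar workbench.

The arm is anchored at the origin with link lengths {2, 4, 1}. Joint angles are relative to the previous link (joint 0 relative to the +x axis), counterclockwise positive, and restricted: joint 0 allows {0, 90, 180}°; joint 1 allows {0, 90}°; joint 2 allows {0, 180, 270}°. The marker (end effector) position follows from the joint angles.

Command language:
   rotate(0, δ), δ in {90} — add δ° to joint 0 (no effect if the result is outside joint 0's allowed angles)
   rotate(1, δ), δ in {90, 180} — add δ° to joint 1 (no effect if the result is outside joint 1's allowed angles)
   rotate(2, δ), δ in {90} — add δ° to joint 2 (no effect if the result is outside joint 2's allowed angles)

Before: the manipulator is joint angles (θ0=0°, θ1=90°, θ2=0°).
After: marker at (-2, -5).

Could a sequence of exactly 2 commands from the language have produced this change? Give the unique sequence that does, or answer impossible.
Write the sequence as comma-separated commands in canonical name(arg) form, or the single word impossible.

t0: joint angles (θ0=0°, θ1=90°, θ2=0°)
step 1 (rotate(0, 90)): joint angles (θ0=90°, θ1=90°, θ2=0°)
step 2 (rotate(0, 90)): joint angles (θ0=180°, θ1=90°, θ2=0°)
uniquely the one of 16 2-step routes that fits.

rotate(0, 90), rotate(0, 90)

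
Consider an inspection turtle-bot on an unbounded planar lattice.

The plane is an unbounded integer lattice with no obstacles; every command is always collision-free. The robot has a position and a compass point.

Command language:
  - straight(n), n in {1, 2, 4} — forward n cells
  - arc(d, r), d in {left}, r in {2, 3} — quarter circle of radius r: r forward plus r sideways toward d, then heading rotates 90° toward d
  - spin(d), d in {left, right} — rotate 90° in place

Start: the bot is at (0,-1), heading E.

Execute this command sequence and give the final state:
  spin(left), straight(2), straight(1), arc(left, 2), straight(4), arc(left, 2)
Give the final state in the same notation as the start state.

start: at (0,-1), heading E
1. spin(left) → at (0,-1), heading N
2. straight(2) → at (0,1), heading N
3. straight(1) → at (0,2), heading N
4. arc(left, 2) → at (-2,4), heading W
5. straight(4) → at (-6,4), heading W
6. arc(left, 2) → at (-8,2), heading S

at (-8,2), heading S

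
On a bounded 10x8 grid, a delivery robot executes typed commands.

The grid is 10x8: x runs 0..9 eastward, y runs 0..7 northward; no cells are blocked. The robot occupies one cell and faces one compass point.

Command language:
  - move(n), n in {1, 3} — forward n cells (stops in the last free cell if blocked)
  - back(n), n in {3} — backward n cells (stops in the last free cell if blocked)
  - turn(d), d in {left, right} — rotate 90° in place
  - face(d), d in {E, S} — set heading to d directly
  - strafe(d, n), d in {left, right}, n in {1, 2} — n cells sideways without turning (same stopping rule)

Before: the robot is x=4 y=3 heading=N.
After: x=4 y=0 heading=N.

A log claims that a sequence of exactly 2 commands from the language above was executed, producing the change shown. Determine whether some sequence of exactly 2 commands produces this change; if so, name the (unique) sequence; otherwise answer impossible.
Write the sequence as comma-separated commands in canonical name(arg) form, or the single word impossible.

key: still facing N at the end — nothing in the sequence rotates
initial: x=4 y=3 heading=N
step 1 (back(3)): x=4 y=0 heading=N
step 2 (back(3)): x=4 y=0 heading=N
uniquely the one of 121 2-step routes that fits.

back(3), back(3)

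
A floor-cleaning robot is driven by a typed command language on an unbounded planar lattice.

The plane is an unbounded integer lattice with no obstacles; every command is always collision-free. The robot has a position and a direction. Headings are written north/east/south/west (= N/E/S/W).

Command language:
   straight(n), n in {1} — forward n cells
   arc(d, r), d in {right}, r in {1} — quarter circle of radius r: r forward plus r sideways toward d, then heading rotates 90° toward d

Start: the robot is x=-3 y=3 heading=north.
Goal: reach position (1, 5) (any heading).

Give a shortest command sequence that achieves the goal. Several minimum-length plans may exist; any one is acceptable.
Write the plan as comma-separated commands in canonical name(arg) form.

straight(1), arc(right, 1), straight(1), straight(1), straight(1)

from: x=-3 y=3 heading=north
[1] after straight(1): x=-3 y=4 heading=north
[2] after arc(right, 1): x=-2 y=5 heading=east
[3] after straight(1): x=-1 y=5 heading=east
[4] after straight(1): x=0 y=5 heading=east
[5] after straight(1): x=1 y=5 heading=east
shorter routes all fall short; 5 is best.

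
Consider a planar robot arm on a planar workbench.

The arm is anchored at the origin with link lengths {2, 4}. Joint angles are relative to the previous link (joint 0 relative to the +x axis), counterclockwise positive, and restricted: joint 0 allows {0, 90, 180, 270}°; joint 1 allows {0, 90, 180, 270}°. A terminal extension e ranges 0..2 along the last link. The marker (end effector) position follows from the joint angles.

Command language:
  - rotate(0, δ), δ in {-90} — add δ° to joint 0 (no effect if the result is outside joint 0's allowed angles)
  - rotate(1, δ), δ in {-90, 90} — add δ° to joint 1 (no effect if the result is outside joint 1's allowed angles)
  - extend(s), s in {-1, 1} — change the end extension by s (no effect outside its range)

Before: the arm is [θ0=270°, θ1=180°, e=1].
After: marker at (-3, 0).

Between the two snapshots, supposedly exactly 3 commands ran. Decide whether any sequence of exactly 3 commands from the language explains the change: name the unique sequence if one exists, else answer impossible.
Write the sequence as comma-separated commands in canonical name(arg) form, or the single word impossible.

t0: [θ0=270°, θ1=180°, e=1]
step 1 (rotate(0, -90)): [θ0=180°, θ1=180°, e=1]
step 2 (rotate(0, -90)): [θ0=90°, θ1=180°, e=1]
step 3 (rotate(0, -90)): [θ0=0°, θ1=180°, e=1]
uniquely the one of 125 3-step routes that fits.

rotate(0, -90), rotate(0, -90), rotate(0, -90)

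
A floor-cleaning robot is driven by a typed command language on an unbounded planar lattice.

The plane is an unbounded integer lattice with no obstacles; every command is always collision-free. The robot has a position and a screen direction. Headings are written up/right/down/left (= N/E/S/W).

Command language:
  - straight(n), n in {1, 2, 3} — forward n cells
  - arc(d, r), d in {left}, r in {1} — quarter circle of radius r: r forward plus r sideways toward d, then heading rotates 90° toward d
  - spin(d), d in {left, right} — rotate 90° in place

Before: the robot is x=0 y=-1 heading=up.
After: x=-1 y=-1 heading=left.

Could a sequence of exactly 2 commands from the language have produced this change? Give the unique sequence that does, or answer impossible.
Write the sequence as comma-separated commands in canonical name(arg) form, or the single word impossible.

spin(left), straight(1)

key: cell and facing (now W) both changed — the 2 commands mix motion and turning
begin: x=0 y=-1 heading=up
t=1 spin(left) ⇒ x=0 y=-1 heading=left
t=2 straight(1) ⇒ x=-1 y=-1 heading=left
all 36 alternatives checked — unique.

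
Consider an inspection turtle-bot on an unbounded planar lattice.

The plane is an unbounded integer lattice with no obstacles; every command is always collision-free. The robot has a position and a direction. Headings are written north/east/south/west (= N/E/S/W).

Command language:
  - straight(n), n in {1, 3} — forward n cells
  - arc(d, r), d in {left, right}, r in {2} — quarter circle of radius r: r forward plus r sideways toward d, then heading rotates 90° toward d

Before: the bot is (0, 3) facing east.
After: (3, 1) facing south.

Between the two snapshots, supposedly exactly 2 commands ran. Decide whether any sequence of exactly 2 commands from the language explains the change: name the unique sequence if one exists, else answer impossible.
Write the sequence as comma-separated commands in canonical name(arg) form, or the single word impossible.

straight(1), arc(right, 2)

key: running arc(right, 2) before straight(1) would end elsewhere — order is forced
start: (0, 3) facing east
1. straight(1) → (1, 3) facing east
2. arc(right, 2) → (3, 1) facing south
no other 2-command option fits: unique.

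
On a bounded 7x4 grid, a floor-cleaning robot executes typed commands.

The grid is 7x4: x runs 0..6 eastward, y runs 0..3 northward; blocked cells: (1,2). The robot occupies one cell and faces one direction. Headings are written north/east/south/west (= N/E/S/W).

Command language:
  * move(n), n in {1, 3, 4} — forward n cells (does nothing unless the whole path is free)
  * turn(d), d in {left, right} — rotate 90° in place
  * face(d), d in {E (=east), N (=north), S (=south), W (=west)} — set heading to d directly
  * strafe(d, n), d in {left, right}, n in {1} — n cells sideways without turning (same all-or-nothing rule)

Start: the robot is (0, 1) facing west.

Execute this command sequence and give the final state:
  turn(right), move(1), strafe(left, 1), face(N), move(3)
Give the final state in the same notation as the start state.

initial: (0, 1) facing west
step 1 (turn(right)): (0, 1) facing north
step 2 (move(1)): (0, 2) facing north
step 3 (strafe(left, 1)): (0, 2) facing north
step 4 (face(N)): (0, 2) facing north
step 5 (move(3)): (0, 2) facing north

(0, 2) facing north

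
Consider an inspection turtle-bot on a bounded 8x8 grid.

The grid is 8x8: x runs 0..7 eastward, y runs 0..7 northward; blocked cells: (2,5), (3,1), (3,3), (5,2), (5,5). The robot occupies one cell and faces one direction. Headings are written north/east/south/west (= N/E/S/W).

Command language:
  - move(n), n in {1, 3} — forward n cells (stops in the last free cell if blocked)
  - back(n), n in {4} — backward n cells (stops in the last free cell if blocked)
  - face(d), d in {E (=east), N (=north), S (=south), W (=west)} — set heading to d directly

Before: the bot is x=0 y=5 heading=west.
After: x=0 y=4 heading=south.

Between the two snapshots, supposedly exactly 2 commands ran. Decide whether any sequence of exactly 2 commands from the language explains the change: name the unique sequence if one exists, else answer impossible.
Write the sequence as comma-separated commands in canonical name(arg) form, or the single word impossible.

face(S), move(1)

key: position moved to (0,4) AND the heading swung to S — translation plus rotation needed
from: x=0 y=5 heading=west
1. face(S) → x=0 y=5 heading=south
2. move(1) → x=0 y=4 heading=south
uniquely the one of 49 2-step routes that fits.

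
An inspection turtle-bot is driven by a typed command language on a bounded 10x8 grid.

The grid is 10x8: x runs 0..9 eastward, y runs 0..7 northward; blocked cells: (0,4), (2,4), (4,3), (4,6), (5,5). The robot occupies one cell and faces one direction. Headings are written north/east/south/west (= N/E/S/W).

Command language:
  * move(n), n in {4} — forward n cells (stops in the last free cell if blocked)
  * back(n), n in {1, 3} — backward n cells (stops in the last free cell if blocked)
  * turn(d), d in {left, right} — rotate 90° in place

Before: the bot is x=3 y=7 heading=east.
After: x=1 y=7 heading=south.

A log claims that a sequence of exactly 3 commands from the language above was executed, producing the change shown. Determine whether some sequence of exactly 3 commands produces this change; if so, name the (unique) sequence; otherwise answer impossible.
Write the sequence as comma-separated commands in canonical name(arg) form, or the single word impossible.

back(1), back(1), turn(right)

key: position moved to (1,7) AND the heading swung to S — translation plus rotation needed
begin: x=3 y=7 heading=east
step 1 (back(1)): x=2 y=7 heading=east
step 2 (back(1)): x=1 y=7 heading=east
step 3 (turn(right)): x=1 y=7 heading=south
all 125 alternatives checked — unique.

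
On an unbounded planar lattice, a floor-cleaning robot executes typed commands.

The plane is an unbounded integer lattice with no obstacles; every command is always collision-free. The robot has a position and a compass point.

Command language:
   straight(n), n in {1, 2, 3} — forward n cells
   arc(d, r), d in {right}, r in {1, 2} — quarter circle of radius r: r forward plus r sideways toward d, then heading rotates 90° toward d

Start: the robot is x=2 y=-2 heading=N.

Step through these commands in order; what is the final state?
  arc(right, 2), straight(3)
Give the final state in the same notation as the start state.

initial: x=2 y=-2 heading=N
step 1 (arc(right, 2)): x=4 y=0 heading=E
step 2 (straight(3)): x=7 y=0 heading=E

x=7 y=0 heading=E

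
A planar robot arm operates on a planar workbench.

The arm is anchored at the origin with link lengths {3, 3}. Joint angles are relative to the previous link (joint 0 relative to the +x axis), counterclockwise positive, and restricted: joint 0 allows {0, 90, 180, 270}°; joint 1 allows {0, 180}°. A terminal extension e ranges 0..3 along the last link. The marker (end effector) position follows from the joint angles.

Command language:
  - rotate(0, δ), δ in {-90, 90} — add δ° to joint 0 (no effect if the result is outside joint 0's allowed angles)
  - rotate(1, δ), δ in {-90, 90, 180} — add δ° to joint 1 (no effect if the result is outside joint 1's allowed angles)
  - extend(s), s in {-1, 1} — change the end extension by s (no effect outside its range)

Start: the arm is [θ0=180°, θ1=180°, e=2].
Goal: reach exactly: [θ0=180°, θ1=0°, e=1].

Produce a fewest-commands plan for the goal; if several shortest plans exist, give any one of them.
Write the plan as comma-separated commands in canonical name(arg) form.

rotate(1, 180), extend(-1)

initial: [θ0=180°, θ1=180°, e=2]
step 1 (rotate(1, 180)): [θ0=180°, θ1=0°, e=2]
step 2 (extend(-1)): [θ0=180°, θ1=0°, e=1]
nothing shorter than 2 reaches the goal.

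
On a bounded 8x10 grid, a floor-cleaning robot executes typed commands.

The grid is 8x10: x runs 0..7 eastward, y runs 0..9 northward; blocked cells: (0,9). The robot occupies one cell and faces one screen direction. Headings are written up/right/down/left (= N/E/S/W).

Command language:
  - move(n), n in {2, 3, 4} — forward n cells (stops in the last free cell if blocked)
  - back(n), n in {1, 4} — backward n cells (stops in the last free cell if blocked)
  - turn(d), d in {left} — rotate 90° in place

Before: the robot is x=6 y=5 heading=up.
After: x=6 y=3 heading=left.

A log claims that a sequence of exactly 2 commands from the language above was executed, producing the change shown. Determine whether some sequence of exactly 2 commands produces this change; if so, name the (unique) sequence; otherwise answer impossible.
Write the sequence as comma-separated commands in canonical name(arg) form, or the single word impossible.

impossible

checked all 2-command options: none fits.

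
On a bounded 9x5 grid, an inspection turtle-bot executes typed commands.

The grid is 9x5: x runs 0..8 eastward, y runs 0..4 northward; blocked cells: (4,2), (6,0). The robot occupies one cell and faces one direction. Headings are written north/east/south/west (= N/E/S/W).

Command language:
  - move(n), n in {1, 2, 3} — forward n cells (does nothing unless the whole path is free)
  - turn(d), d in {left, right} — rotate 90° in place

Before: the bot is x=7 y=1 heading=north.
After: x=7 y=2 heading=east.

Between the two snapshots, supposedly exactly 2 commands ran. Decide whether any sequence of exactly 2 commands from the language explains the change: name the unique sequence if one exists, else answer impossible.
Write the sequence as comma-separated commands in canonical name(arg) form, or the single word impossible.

key: order matters: swapping move(1) and turn(right) lands elsewhere
from: x=7 y=1 heading=north
1. move(1) → x=7 y=2 heading=north
2. turn(right) → x=7 y=2 heading=east
uniquely the one of 25 2-step routes that fits.

move(1), turn(right)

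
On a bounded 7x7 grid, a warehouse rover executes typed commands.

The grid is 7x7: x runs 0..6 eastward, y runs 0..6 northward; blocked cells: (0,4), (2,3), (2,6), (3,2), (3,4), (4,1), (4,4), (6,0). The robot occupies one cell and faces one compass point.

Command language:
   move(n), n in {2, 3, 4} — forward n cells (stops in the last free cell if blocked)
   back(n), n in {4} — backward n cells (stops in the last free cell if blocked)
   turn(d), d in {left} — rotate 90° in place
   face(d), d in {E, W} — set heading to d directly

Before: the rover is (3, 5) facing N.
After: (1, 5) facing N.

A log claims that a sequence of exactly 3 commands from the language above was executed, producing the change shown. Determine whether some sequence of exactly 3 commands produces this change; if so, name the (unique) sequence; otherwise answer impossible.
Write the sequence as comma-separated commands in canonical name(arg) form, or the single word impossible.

checked all 3-command options: none fits.

impossible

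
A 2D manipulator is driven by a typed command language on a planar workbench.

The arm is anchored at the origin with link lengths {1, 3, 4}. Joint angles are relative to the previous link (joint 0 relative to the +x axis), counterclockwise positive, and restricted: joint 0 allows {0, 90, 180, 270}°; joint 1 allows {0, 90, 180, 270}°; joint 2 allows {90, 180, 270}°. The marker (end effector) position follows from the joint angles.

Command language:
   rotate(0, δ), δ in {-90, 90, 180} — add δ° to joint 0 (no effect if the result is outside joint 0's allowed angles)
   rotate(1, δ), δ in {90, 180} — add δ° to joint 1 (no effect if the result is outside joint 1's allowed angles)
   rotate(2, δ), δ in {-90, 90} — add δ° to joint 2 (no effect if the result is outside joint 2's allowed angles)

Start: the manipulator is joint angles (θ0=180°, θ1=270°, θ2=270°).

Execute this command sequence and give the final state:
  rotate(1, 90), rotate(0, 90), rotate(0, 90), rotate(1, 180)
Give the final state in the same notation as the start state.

joint angles (θ0=0°, θ1=180°, θ2=270°)

start: joint angles (θ0=180°, θ1=270°, θ2=270°)
step 1 (rotate(1, 90)): joint angles (θ0=180°, θ1=0°, θ2=270°)
step 2 (rotate(0, 90)): joint angles (θ0=270°, θ1=0°, θ2=270°)
step 3 (rotate(0, 90)): joint angles (θ0=0°, θ1=0°, θ2=270°)
step 4 (rotate(1, 180)): joint angles (θ0=0°, θ1=180°, θ2=270°)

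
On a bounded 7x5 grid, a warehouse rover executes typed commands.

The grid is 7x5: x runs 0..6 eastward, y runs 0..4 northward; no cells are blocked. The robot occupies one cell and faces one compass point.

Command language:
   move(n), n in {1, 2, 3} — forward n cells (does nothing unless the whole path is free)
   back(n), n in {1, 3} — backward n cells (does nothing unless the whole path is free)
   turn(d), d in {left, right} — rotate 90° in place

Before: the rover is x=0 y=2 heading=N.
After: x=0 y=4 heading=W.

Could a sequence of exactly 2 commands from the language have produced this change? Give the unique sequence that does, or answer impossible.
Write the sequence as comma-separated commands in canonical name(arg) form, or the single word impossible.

move(2), turn(left)

key: order matters: swapping move(2) and turn(left) lands elsewhere
from: x=0 y=2 heading=N
step 1 (move(2)): x=0 y=4 heading=N
step 2 (turn(left)): x=0 y=4 heading=W
all 49 alternatives checked — unique.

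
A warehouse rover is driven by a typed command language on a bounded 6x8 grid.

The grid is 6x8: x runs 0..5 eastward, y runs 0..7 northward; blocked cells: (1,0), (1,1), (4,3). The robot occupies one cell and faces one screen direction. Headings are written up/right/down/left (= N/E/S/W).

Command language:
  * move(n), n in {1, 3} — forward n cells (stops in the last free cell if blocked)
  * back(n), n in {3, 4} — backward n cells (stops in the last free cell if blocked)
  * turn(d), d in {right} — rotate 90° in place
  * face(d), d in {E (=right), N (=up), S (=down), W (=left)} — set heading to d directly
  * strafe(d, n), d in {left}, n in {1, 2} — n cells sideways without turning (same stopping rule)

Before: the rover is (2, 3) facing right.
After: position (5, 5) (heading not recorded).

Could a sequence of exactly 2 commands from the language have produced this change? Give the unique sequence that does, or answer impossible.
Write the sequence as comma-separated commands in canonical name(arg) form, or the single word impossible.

strafe(left, 2), move(3)

key: order matters: swapping strafe(left, 2) and move(3) lands elsewhere
start: (2, 3) facing right
1. strafe(left, 2) → (2, 5) facing right
2. move(3) → (5, 5) facing right
no other 2-command option fits: unique.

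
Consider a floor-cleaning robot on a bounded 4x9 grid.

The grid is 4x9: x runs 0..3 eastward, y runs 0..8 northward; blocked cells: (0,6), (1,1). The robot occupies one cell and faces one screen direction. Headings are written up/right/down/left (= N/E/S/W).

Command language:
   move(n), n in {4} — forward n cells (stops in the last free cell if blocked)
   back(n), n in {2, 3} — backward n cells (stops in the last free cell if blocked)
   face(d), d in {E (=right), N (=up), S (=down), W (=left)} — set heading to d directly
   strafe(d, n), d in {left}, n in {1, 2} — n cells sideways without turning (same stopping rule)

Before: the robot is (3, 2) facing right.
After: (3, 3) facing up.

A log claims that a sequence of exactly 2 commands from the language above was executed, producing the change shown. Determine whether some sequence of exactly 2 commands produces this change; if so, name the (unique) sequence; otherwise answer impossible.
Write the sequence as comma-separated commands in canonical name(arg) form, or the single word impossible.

key: cell and facing (now N) both changed — the 2 commands mix motion and turning
t0: (3, 2) facing right
t=1 strafe(left, 1) ⇒ (3, 3) facing right
t=2 face(N) ⇒ (3, 3) facing up
no rival 2-sequence matches.

strafe(left, 1), face(N)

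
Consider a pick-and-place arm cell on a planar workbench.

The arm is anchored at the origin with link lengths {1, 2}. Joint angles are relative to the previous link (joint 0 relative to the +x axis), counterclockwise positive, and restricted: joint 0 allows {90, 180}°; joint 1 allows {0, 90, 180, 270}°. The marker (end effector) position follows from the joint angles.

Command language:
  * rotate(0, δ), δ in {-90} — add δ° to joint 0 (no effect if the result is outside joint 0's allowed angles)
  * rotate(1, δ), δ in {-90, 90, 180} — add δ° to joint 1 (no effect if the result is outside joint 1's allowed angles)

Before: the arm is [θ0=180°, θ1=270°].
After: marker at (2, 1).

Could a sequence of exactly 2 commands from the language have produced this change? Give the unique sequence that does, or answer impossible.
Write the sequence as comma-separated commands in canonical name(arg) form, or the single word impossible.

from: [θ0=180°, θ1=270°]
step 1 (rotate(0, -90)): [θ0=90°, θ1=270°]
step 2 (rotate(0, -90)): [θ0=90°, θ1=270°]
all 16 alternatives checked — unique.

rotate(0, -90), rotate(0, -90)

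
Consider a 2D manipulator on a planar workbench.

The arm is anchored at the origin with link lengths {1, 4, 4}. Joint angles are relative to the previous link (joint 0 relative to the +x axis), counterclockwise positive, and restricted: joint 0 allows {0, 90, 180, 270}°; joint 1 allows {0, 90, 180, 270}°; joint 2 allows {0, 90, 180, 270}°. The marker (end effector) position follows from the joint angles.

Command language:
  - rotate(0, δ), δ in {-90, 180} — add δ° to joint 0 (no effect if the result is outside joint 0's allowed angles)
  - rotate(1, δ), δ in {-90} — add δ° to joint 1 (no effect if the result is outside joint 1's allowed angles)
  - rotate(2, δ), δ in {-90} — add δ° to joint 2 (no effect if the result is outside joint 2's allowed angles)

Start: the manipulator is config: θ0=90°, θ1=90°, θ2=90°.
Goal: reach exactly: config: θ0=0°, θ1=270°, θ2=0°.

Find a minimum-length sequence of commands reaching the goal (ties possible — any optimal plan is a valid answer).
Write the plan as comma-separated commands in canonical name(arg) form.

rotate(0, -90), rotate(1, -90), rotate(1, -90), rotate(2, -90)

begin: config: θ0=90°, θ1=90°, θ2=90°
t=1 rotate(0, -90) ⇒ config: θ0=0°, θ1=90°, θ2=90°
t=2 rotate(1, -90) ⇒ config: θ0=0°, θ1=0°, θ2=90°
t=3 rotate(1, -90) ⇒ config: θ0=0°, θ1=270°, θ2=90°
t=4 rotate(2, -90) ⇒ config: θ0=0°, θ1=270°, θ2=0°
nothing shorter than 4 reaches the goal.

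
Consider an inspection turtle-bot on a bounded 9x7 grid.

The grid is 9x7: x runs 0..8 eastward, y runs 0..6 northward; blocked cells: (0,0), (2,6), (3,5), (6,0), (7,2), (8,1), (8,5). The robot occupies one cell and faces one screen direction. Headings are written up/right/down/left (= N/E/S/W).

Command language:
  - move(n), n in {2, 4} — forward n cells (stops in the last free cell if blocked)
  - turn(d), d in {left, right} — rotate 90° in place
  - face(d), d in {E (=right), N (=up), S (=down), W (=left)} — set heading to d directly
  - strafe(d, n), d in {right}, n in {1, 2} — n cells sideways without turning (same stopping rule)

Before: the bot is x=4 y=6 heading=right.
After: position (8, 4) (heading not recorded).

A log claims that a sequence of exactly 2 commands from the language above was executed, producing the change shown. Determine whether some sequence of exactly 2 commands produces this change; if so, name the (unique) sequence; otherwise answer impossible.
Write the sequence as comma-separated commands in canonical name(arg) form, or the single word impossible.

key: order matters: swapping strafe(right, 2) and move(4) lands elsewhere
from: x=4 y=6 heading=right
step 1 (strafe(right, 2)): x=4 y=4 heading=right
step 2 (move(4)): x=8 y=4 heading=right
no rival 2-sequence matches.

strafe(right, 2), move(4)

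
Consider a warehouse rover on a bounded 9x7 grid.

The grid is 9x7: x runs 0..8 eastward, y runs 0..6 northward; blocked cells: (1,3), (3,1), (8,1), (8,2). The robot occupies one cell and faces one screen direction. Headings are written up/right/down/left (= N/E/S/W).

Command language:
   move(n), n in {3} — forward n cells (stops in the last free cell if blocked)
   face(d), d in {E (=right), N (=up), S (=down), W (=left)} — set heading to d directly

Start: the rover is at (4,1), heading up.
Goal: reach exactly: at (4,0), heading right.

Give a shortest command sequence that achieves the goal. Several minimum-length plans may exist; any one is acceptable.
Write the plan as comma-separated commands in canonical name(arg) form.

face(S), move(3), face(E)

from: at (4,1), heading up
step 1 (face(S)): at (4,1), heading down
step 2 (move(3)): at (4,0), heading down
step 3 (face(E)): at (4,0), heading right
minimal: 3 command(s), checked below 3.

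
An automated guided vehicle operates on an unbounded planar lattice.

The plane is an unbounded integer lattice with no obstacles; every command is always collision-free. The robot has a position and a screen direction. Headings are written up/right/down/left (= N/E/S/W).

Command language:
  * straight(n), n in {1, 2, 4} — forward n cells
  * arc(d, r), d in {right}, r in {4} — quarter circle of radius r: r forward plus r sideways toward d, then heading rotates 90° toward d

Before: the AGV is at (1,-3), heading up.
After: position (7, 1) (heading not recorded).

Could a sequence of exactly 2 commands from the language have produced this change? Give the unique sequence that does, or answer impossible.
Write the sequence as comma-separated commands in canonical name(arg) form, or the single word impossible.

arc(right, 4), straight(2)

key: running straight(2) before arc(right, 4) would end elsewhere — order is forced
start: at (1,-3), heading up
1. arc(right, 4) → at (5,1), heading right
2. straight(2) → at (7,1), heading right
uniquely the one of 16 2-step routes that fits.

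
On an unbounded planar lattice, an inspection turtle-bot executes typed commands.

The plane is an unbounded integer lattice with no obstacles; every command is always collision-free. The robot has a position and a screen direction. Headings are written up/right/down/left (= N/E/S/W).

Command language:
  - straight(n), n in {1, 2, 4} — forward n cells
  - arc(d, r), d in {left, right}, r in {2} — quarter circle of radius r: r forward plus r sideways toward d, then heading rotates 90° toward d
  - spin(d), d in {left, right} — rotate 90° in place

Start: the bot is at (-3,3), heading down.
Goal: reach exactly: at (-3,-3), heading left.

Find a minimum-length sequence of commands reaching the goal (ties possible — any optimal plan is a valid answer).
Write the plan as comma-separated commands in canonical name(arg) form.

straight(4), straight(2), spin(right)

initial: at (-3,3), heading down
step 1 (straight(4)): at (-3,-1), heading down
step 2 (straight(2)): at (-3,-3), heading down
step 3 (spin(right)): at (-3,-3), heading left
no 2-step plan works, so 3 is optimal.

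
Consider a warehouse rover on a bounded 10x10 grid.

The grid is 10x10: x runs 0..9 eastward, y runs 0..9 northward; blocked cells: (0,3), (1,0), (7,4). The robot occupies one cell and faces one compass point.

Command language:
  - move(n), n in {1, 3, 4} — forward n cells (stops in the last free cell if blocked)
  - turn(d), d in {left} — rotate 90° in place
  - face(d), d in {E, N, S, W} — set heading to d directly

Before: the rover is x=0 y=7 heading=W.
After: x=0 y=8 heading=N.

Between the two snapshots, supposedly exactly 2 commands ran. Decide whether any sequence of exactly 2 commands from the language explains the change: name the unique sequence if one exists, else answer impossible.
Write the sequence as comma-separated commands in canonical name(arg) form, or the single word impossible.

face(N), move(1)

key: cell and facing (now N) both changed — the 2 commands mix motion and turning
t0: x=0 y=7 heading=W
[1] after face(N): x=0 y=7 heading=N
[2] after move(1): x=0 y=8 heading=N
all 64 alternatives checked — unique.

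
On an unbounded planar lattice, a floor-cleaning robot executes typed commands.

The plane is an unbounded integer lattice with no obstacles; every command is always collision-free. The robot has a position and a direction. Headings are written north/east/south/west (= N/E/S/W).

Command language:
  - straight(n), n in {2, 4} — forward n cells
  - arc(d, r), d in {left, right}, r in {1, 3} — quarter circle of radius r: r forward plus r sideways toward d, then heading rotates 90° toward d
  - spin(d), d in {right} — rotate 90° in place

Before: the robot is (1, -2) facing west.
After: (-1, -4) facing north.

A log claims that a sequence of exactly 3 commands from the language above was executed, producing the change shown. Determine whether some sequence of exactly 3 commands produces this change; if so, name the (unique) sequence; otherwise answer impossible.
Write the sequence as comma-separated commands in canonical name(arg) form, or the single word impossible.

key: cell and facing (now N) both changed — the 3 commands mix motion and turning
begin: (1, -2) facing west
t=1 arc(left, 1) ⇒ (0, -3) facing south
t=2 arc(right, 1) ⇒ (-1, -4) facing west
t=3 spin(right) ⇒ (-1, -4) facing north
no other 3-command option fits: unique.

arc(left, 1), arc(right, 1), spin(right)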